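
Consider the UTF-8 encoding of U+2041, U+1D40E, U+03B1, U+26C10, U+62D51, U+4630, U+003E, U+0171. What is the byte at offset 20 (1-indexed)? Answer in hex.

1-indexed offset 20 is 0-indexed offset 19.
U+2041 → 3-byte form E2 81 81 at offsets 0–2.
U+1D40E → 4-byte form F0 9D 90 8E at offsets 3–6.
U+03B1 → 2-byte form CE B1 at offsets 7–8.
U+26C10 → 4-byte form F0 A6 B0 90 at offsets 9–12.
U+62D51 → 4-byte form F1 A2 B5 91 at offsets 13–16.
U+4630 → 3-byte form E4 98 B0 at offsets 17–19.
Offset 19 falls in char 6's range; it's byte 3 of E4 98 B0 = 0xB0.

0xB0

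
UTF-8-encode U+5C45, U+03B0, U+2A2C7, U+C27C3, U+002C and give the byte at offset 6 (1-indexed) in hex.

0xF0

1-indexed offset 6 is 0-indexed offset 5.
U+5C45 → 3-byte form E5 B1 85 at offsets 0–2.
U+03B0 → 2-byte form CE B0 at offsets 3–4.
U+2A2C7 → 4-byte form F0 AA 8B 87 at offsets 5–8.
Offset 5 falls in char 3's range; it's byte 1 of F0 AA 8B 87 = 0xF0.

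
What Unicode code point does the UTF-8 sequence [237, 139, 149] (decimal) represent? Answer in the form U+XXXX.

U+D2D5

Leading byte 0xED = 11101101 matches 1110xxxx → 3-byte sequence.
Byte 1: 0xED = 11101101, payload 1101 (4 bits).
Byte 2: 0x8B = 10001011 (10xxxxxx ✓), payload 001011.
Byte 3: 0x95 = 10010101 (10xxxxxx ✓), payload 010101.
Concatenate: 1101001011010101 = 0xD2D5 (16 bits → U+D2D5).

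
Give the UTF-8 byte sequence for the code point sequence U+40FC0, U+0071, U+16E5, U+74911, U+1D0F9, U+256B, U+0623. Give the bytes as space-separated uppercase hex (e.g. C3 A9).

U+40FC0: 4-byte form → F1 80 BF 80.
U+0071: 1-byte form → 71.
U+16E5: 3-byte form → E1 9B A5.
U+74911: 4-byte form → F1 B4 A4 91.
U+1D0F9: 4-byte form → F0 9D 83 B9.
U+256B: 3-byte form → E2 95 AB.
U+0623: 2-byte form → D8 A3.
Concatenated (21 bytes): F1 80 BF 80 71 E1 9B A5 F1 B4 A4 91 F0 9D 83 B9 E2 95 AB D8 A3.

F1 80 BF 80 71 E1 9B A5 F1 B4 A4 91 F0 9D 83 B9 E2 95 AB D8 A3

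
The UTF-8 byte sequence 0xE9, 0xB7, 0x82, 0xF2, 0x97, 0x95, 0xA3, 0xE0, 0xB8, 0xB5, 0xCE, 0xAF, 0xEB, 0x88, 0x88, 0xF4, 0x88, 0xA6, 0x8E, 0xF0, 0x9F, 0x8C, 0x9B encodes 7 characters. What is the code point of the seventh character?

Offset 0: leading byte 0xE9 = 11101001 → 3-byte char #1 = E9 B7 82.
Offset 3: leading byte 0xF2 = 11110010 → 4-byte char #2 = F2 97 95 A3.
Offset 7: leading byte 0xE0 = 11100000 → 3-byte char #3 = E0 B8 B5.
Offset 10: leading byte 0xCE = 11001110 → 2-byte char #4 = CE AF.
Offset 12: leading byte 0xEB = 11101011 → 3-byte char #5 = EB 88 88.
Offset 15: leading byte 0xF4 = 11110100 → 4-byte char #6 = F4 88 A6 8E.
Offset 19: leading byte 0xF0 = 11110000 → 4-byte char #7 = F0 9F 8C 9B.
Leading byte 0xF0 = 11110000 matches 11110xxx → 4-byte sequence.
Byte 1: 0xF0 = 11110000, payload 000 (3 bits).
Byte 2: 0x9F = 10011111 (10xxxxxx ✓), payload 011111.
Byte 3: 0x8C = 10001100 (10xxxxxx ✓), payload 001100.
Byte 4: 0x9B = 10011011 (10xxxxxx ✓), payload 011011.
Concatenate: 000011111001100011011 = 0x1F31B (21 bits → U+1F31B).

U+1F31B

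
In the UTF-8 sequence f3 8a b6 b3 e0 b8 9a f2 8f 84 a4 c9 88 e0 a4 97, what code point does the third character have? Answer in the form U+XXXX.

U+8F124

Offset 0: leading byte 0xF3 = 11110011 → 4-byte char #1 = F3 8A B6 B3.
Offset 4: leading byte 0xE0 = 11100000 → 3-byte char #2 = E0 B8 9A.
Offset 7: leading byte 0xF2 = 11110010 → 4-byte char #3 = F2 8F 84 A4.
Leading byte 0xF2 = 11110010 matches 11110xxx → 4-byte sequence.
Byte 1: 0xF2 = 11110010, payload 010 (3 bits).
Byte 2: 0x8F = 10001111 (10xxxxxx ✓), payload 001111.
Byte 3: 0x84 = 10000100 (10xxxxxx ✓), payload 000100.
Byte 4: 0xA4 = 10100100 (10xxxxxx ✓), payload 100100.
Concatenate: 010001111000100100100 = 0x8F124 (21 bits → U+8F124).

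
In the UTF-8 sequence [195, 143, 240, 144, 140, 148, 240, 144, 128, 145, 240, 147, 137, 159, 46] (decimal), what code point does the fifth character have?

Offset 0: leading byte 0xC3 = 11000011 → 2-byte char #1 = C3 8F.
Offset 2: leading byte 0xF0 = 11110000 → 4-byte char #2 = F0 90 8C 94.
Offset 6: leading byte 0xF0 = 11110000 → 4-byte char #3 = F0 90 80 91.
Offset 10: leading byte 0xF0 = 11110000 → 4-byte char #4 = F0 93 89 9F.
Offset 14: leading byte 0x2E = 00101110 → 1-byte char #5 = 2E.
Leading byte 0x2E = 00101110 matches 0xxxxxxx → 1-byte sequence.
Byte 1: 0x2E = 00101110, payload 0101110 (7 bits).
Concatenate: 0101110 = 0x2E (7 bits → U+002E).

U+002E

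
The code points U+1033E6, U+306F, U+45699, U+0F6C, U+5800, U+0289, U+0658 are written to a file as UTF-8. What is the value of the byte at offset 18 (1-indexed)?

1-indexed offset 18 is 0-indexed offset 17.
U+1033E6 → 4-byte form F4 83 8F A6 at offsets 0–3.
U+306F → 3-byte form E3 81 AF at offsets 4–6.
U+45699 → 4-byte form F1 85 9A 99 at offsets 7–10.
U+0F6C → 3-byte form E0 BD AC at offsets 11–13.
U+5800 → 3-byte form E5 A0 80 at offsets 14–16.
U+0289 → 2-byte form CA 89 at offsets 17–18.
Offset 17 falls in char 6's range; it's byte 1 of CA 89 = 0xCA.

0xCA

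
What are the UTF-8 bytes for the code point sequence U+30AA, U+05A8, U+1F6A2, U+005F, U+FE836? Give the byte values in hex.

E3 82 AA D6 A8 F0 9F 9A A2 5F F3 BE A0 B6

U+30AA: 3-byte form → E3 82 AA.
U+05A8: 2-byte form → D6 A8.
U+1F6A2: 4-byte form → F0 9F 9A A2.
U+005F: 1-byte form → 5F.
U+FE836: 4-byte form → F3 BE A0 B6.
Concatenated (14 bytes): E3 82 AA D6 A8 F0 9F 9A A2 5F F3 BE A0 B6.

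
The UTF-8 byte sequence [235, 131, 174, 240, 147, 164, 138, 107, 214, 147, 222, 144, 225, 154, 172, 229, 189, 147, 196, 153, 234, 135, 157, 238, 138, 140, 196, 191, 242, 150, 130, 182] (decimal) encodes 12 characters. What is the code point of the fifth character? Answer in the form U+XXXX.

Offset 0: leading byte 0xEB = 11101011 → 3-byte char #1 = EB 83 AE.
Offset 3: leading byte 0xF0 = 11110000 → 4-byte char #2 = F0 93 A4 8A.
Offset 7: leading byte 0x6B = 01101011 → 1-byte char #3 = 6B.
Offset 8: leading byte 0xD6 = 11010110 → 2-byte char #4 = D6 93.
Offset 10: leading byte 0xDE = 11011110 → 2-byte char #5 = DE 90.
Leading byte 0xDE = 11011110 matches 110xxxxx → 2-byte sequence.
Byte 1: 0xDE = 11011110, payload 11110 (5 bits).
Byte 2: 0x90 = 10010000 (10xxxxxx ✓), payload 010000.
Concatenate: 11110010000 = 0x790 (11 bits → U+0790).

U+0790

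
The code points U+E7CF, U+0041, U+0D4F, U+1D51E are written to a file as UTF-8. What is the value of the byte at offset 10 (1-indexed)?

0x94

1-indexed offset 10 is 0-indexed offset 9.
U+E7CF → 3-byte form EE 9F 8F at offsets 0–2.
U+0041 → 1-byte form 41 at offsets 3–3.
U+0D4F → 3-byte form E0 B5 8F at offsets 4–6.
U+1D51E → 4-byte form F0 9D 94 9E at offsets 7–10.
Offset 9 falls in char 4's range; it's byte 3 of F0 9D 94 9E = 0x94.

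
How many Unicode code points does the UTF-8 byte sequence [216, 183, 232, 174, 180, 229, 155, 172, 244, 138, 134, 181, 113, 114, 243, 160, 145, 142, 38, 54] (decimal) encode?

Byte at offset 0: 0xD8 = 11011000 → 2-byte char (#1). Advance 2.
Byte at offset 2: 0xE8 = 11101000 → 3-byte char (#2). Advance 3.
Byte at offset 5: 0xE5 = 11100101 → 3-byte char (#3). Advance 3.
Byte at offset 8: 0xF4 = 11110100 → 4-byte char (#4). Advance 4.
Byte at offset 12: 0x71 = 01110001 → 1-byte char (#5). Advance 1.
Byte at offset 13: 0x72 = 01110010 → 1-byte char (#6). Advance 1.
Byte at offset 14: 0xF3 = 11110011 → 4-byte char (#7). Advance 4.
Byte at offset 18: 0x26 = 00100110 → 1-byte char (#8). Advance 1.
Byte at offset 19: 0x36 = 00110110 → 1-byte char (#9). Advance 1.
Reached end at offset 20 after 9 code points.

9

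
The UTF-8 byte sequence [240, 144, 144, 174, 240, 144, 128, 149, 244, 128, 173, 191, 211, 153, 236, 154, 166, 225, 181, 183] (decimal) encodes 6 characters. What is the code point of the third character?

U+100B7F

Offset 0: leading byte 0xF0 = 11110000 → 4-byte char #1 = F0 90 90 AE.
Offset 4: leading byte 0xF0 = 11110000 → 4-byte char #2 = F0 90 80 95.
Offset 8: leading byte 0xF4 = 11110100 → 4-byte char #3 = F4 80 AD BF.
Leading byte 0xF4 = 11110100 matches 11110xxx → 4-byte sequence.
Byte 1: 0xF4 = 11110100, payload 100 (3 bits).
Byte 2: 0x80 = 10000000 (10xxxxxx ✓), payload 000000.
Byte 3: 0xAD = 10101101 (10xxxxxx ✓), payload 101101.
Byte 4: 0xBF = 10111111 (10xxxxxx ✓), payload 111111.
Concatenate: 100000000101101111111 = 0x100B7F (21 bits → U+100B7F).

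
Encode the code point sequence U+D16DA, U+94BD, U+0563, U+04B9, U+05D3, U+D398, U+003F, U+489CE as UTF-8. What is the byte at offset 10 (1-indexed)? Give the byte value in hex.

1-indexed offset 10 is 0-indexed offset 9.
U+D16DA → 4-byte form F3 91 9B 9A at offsets 0–3.
U+94BD → 3-byte form E9 92 BD at offsets 4–6.
U+0563 → 2-byte form D5 A3 at offsets 7–8.
U+04B9 → 2-byte form D2 B9 at offsets 9–10.
Offset 9 falls in char 4's range; it's byte 1 of D2 B9 = 0xD2.

0xD2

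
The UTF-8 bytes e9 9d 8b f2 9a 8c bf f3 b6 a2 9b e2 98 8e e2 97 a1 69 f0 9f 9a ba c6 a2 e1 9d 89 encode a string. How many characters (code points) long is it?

9

Byte at offset 0: 0xE9 = 11101001 → 3-byte char (#1). Advance 3.
Byte at offset 3: 0xF2 = 11110010 → 4-byte char (#2). Advance 4.
Byte at offset 7: 0xF3 = 11110011 → 4-byte char (#3). Advance 4.
Byte at offset 11: 0xE2 = 11100010 → 3-byte char (#4). Advance 3.
Byte at offset 14: 0xE2 = 11100010 → 3-byte char (#5). Advance 3.
Byte at offset 17: 0x69 = 01101001 → 1-byte char (#6). Advance 1.
Byte at offset 18: 0xF0 = 11110000 → 4-byte char (#7). Advance 4.
Byte at offset 22: 0xC6 = 11000110 → 2-byte char (#8). Advance 2.
Byte at offset 24: 0xE1 = 11100001 → 3-byte char (#9). Advance 3.
Reached end at offset 27 after 9 code points.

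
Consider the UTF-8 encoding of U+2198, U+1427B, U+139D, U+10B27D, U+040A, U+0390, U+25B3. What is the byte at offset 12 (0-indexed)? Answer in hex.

0x89

U+2198 → 3-byte form E2 86 98 at offsets 0–2.
U+1427B → 4-byte form F0 94 89 BB at offsets 3–6.
U+139D → 3-byte form E1 8E 9D at offsets 7–9.
U+10B27D → 4-byte form F4 8B 89 BD at offsets 10–13.
Offset 12 falls in char 4's range; it's byte 3 of F4 8B 89 BD = 0x89.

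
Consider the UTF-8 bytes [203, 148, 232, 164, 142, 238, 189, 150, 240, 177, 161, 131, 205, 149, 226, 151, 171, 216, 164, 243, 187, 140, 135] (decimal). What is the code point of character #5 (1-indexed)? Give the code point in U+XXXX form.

U+0355

Offset 0: leading byte 0xCB = 11001011 → 2-byte char #1 = CB 94.
Offset 2: leading byte 0xE8 = 11101000 → 3-byte char #2 = E8 A4 8E.
Offset 5: leading byte 0xEE = 11101110 → 3-byte char #3 = EE BD 96.
Offset 8: leading byte 0xF0 = 11110000 → 4-byte char #4 = F0 B1 A1 83.
Offset 12: leading byte 0xCD = 11001101 → 2-byte char #5 = CD 95.
Leading byte 0xCD = 11001101 matches 110xxxxx → 2-byte sequence.
Byte 1: 0xCD = 11001101, payload 01101 (5 bits).
Byte 2: 0x95 = 10010101 (10xxxxxx ✓), payload 010101.
Concatenate: 01101010101 = 0x355 (11 bits → U+0355).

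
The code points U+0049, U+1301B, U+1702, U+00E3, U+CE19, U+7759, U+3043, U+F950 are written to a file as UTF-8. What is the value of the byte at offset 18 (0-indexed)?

0x83

U+0049 → 1-byte form 49 at offsets 0–0.
U+1301B → 4-byte form F0 93 80 9B at offsets 1–4.
U+1702 → 3-byte form E1 9C 82 at offsets 5–7.
U+00E3 → 2-byte form C3 A3 at offsets 8–9.
U+CE19 → 3-byte form EC B8 99 at offsets 10–12.
U+7759 → 3-byte form E7 9D 99 at offsets 13–15.
U+3043 → 3-byte form E3 81 83 at offsets 16–18.
Offset 18 falls in char 7's range; it's byte 3 of E3 81 83 = 0x83.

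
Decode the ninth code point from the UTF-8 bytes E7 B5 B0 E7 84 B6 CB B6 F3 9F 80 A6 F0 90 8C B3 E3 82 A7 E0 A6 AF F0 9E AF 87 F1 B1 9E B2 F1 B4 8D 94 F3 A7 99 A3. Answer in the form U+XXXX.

Offset 0: leading byte 0xE7 = 11100111 → 3-byte char #1 = E7 B5 B0.
Offset 3: leading byte 0xE7 = 11100111 → 3-byte char #2 = E7 84 B6.
Offset 6: leading byte 0xCB = 11001011 → 2-byte char #3 = CB B6.
Offset 8: leading byte 0xF3 = 11110011 → 4-byte char #4 = F3 9F 80 A6.
Offset 12: leading byte 0xF0 = 11110000 → 4-byte char #5 = F0 90 8C B3.
Offset 16: leading byte 0xE3 = 11100011 → 3-byte char #6 = E3 82 A7.
Offset 19: leading byte 0xE0 = 11100000 → 3-byte char #7 = E0 A6 AF.
Offset 22: leading byte 0xF0 = 11110000 → 4-byte char #8 = F0 9E AF 87.
Offset 26: leading byte 0xF1 = 11110001 → 4-byte char #9 = F1 B1 9E B2.
Leading byte 0xF1 = 11110001 matches 11110xxx → 4-byte sequence.
Byte 1: 0xF1 = 11110001, payload 001 (3 bits).
Byte 2: 0xB1 = 10110001 (10xxxxxx ✓), payload 110001.
Byte 3: 0x9E = 10011110 (10xxxxxx ✓), payload 011110.
Byte 4: 0xB2 = 10110010 (10xxxxxx ✓), payload 110010.
Concatenate: 001110001011110110010 = 0x717B2 (21 bits → U+717B2).

U+717B2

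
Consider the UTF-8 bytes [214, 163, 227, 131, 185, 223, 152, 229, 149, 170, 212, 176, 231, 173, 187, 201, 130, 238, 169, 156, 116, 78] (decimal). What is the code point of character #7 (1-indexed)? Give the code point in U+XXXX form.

Offset 0: leading byte 0xD6 = 11010110 → 2-byte char #1 = D6 A3.
Offset 2: leading byte 0xE3 = 11100011 → 3-byte char #2 = E3 83 B9.
Offset 5: leading byte 0xDF = 11011111 → 2-byte char #3 = DF 98.
Offset 7: leading byte 0xE5 = 11100101 → 3-byte char #4 = E5 95 AA.
Offset 10: leading byte 0xD4 = 11010100 → 2-byte char #5 = D4 B0.
Offset 12: leading byte 0xE7 = 11100111 → 3-byte char #6 = E7 AD BB.
Offset 15: leading byte 0xC9 = 11001001 → 2-byte char #7 = C9 82.
Leading byte 0xC9 = 11001001 matches 110xxxxx → 2-byte sequence.
Byte 1: 0xC9 = 11001001, payload 01001 (5 bits).
Byte 2: 0x82 = 10000010 (10xxxxxx ✓), payload 000010.
Concatenate: 01001000010 = 0x242 (11 bits → U+0242).

U+0242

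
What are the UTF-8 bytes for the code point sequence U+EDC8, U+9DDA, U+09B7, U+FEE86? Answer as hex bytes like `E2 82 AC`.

U+EDC8: 3-byte form → EE B7 88.
U+9DDA: 3-byte form → E9 B7 9A.
U+09B7: 3-byte form → E0 A6 B7.
U+FEE86: 4-byte form → F3 BE BA 86.
Concatenated (13 bytes): EE B7 88 E9 B7 9A E0 A6 B7 F3 BE BA 86.

EE B7 88 E9 B7 9A E0 A6 B7 F3 BE BA 86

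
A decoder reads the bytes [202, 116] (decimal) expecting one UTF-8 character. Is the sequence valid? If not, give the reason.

Leading byte 0xCA = 11001010 → 2-byte form.
Byte 2 is 0x74 = 01110100, which is not 10xxxxxx — expected a continuation byte.

invalid (non-continuation byte where continuation expected)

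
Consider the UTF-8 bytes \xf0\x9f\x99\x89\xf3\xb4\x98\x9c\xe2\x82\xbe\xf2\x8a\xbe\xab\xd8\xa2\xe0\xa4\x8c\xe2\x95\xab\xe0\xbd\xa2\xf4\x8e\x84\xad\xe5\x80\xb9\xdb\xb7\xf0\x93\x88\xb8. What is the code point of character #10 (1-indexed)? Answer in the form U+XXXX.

Offset 0: leading byte 0xF0 = 11110000 → 4-byte char #1 = F0 9F 99 89.
Offset 4: leading byte 0xF3 = 11110011 → 4-byte char #2 = F3 B4 98 9C.
Offset 8: leading byte 0xE2 = 11100010 → 3-byte char #3 = E2 82 BE.
Offset 11: leading byte 0xF2 = 11110010 → 4-byte char #4 = F2 8A BE AB.
Offset 15: leading byte 0xD8 = 11011000 → 2-byte char #5 = D8 A2.
Offset 17: leading byte 0xE0 = 11100000 → 3-byte char #6 = E0 A4 8C.
Offset 20: leading byte 0xE2 = 11100010 → 3-byte char #7 = E2 95 AB.
Offset 23: leading byte 0xE0 = 11100000 → 3-byte char #8 = E0 BD A2.
Offset 26: leading byte 0xF4 = 11110100 → 4-byte char #9 = F4 8E 84 AD.
Offset 30: leading byte 0xE5 = 11100101 → 3-byte char #10 = E5 80 B9.
Leading byte 0xE5 = 11100101 matches 1110xxxx → 3-byte sequence.
Byte 1: 0xE5 = 11100101, payload 0101 (4 bits).
Byte 2: 0x80 = 10000000 (10xxxxxx ✓), payload 000000.
Byte 3: 0xB9 = 10111001 (10xxxxxx ✓), payload 111001.
Concatenate: 0101000000111001 = 0x5039 (16 bits → U+5039).

U+5039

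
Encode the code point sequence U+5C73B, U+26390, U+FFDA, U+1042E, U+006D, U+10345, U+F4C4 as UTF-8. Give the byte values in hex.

F1 9C 9C BB F0 A6 8E 90 EF BF 9A F0 90 90 AE 6D F0 90 8D 85 EF 93 84

U+5C73B: 4-byte form → F1 9C 9C BB.
U+26390: 4-byte form → F0 A6 8E 90.
U+FFDA: 3-byte form → EF BF 9A.
U+1042E: 4-byte form → F0 90 90 AE.
U+006D: 1-byte form → 6D.
U+10345: 4-byte form → F0 90 8D 85.
U+F4C4: 3-byte form → EF 93 84.
Concatenated (23 bytes): F1 9C 9C BB F0 A6 8E 90 EF BF 9A F0 90 90 AE 6D F0 90 8D 85 EF 93 84.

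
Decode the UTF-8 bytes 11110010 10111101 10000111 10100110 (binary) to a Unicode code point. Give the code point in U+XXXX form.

Leading byte 0xF2 = 11110010 matches 11110xxx → 4-byte sequence.
Byte 1: 0xF2 = 11110010, payload 010 (3 bits).
Byte 2: 0xBD = 10111101 (10xxxxxx ✓), payload 111101.
Byte 3: 0x87 = 10000111 (10xxxxxx ✓), payload 000111.
Byte 4: 0xA6 = 10100110 (10xxxxxx ✓), payload 100110.
Concatenate: 010111101000111100110 = 0xBD1E6 (21 bits → U+BD1E6).

U+BD1E6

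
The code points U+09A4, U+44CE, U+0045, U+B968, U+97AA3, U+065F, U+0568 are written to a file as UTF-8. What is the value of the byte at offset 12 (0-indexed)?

U+09A4 → 3-byte form E0 A6 A4 at offsets 0–2.
U+44CE → 3-byte form E4 93 8E at offsets 3–5.
U+0045 → 1-byte form 45 at offsets 6–6.
U+B968 → 3-byte form EB A5 A8 at offsets 7–9.
U+97AA3 → 4-byte form F2 97 AA A3 at offsets 10–13.
Offset 12 falls in char 5's range; it's byte 3 of F2 97 AA A3 = 0xAA.

0xAA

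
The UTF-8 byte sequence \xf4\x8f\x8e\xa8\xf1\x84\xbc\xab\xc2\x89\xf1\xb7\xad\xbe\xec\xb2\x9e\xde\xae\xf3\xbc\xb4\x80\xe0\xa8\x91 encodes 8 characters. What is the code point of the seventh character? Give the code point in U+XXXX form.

Offset 0: leading byte 0xF4 = 11110100 → 4-byte char #1 = F4 8F 8E A8.
Offset 4: leading byte 0xF1 = 11110001 → 4-byte char #2 = F1 84 BC AB.
Offset 8: leading byte 0xC2 = 11000010 → 2-byte char #3 = C2 89.
Offset 10: leading byte 0xF1 = 11110001 → 4-byte char #4 = F1 B7 AD BE.
Offset 14: leading byte 0xEC = 11101100 → 3-byte char #5 = EC B2 9E.
Offset 17: leading byte 0xDE = 11011110 → 2-byte char #6 = DE AE.
Offset 19: leading byte 0xF3 = 11110011 → 4-byte char #7 = F3 BC B4 80.
Leading byte 0xF3 = 11110011 matches 11110xxx → 4-byte sequence.
Byte 1: 0xF3 = 11110011, payload 011 (3 bits).
Byte 2: 0xBC = 10111100 (10xxxxxx ✓), payload 111100.
Byte 3: 0xB4 = 10110100 (10xxxxxx ✓), payload 110100.
Byte 4: 0x80 = 10000000 (10xxxxxx ✓), payload 000000.
Concatenate: 011111100110100000000 = 0xFCD00 (21 bits → U+FCD00).

U+FCD00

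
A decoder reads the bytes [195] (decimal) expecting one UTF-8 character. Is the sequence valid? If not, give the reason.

Leading byte 0xC3 = 11000011 → 2-byte form, but only 1 byte is present.

invalid (sequence truncated)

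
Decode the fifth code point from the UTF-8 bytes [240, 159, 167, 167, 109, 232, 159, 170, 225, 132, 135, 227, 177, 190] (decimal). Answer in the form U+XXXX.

Offset 0: leading byte 0xF0 = 11110000 → 4-byte char #1 = F0 9F A7 A7.
Offset 4: leading byte 0x6D = 01101101 → 1-byte char #2 = 6D.
Offset 5: leading byte 0xE8 = 11101000 → 3-byte char #3 = E8 9F AA.
Offset 8: leading byte 0xE1 = 11100001 → 3-byte char #4 = E1 84 87.
Offset 11: leading byte 0xE3 = 11100011 → 3-byte char #5 = E3 B1 BE.
Leading byte 0xE3 = 11100011 matches 1110xxxx → 3-byte sequence.
Byte 1: 0xE3 = 11100011, payload 0011 (4 bits).
Byte 2: 0xB1 = 10110001 (10xxxxxx ✓), payload 110001.
Byte 3: 0xBE = 10111110 (10xxxxxx ✓), payload 111110.
Concatenate: 0011110001111110 = 0x3C7E (16 bits → U+3C7E).

U+3C7E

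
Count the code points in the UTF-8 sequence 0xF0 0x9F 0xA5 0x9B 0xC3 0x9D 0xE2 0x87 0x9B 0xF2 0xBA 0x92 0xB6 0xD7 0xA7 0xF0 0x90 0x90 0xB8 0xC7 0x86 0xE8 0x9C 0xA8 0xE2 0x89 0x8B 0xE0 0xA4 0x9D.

Byte at offset 0: 0xF0 = 11110000 → 4-byte char (#1). Advance 4.
Byte at offset 4: 0xC3 = 11000011 → 2-byte char (#2). Advance 2.
Byte at offset 6: 0xE2 = 11100010 → 3-byte char (#3). Advance 3.
Byte at offset 9: 0xF2 = 11110010 → 4-byte char (#4). Advance 4.
Byte at offset 13: 0xD7 = 11010111 → 2-byte char (#5). Advance 2.
Byte at offset 15: 0xF0 = 11110000 → 4-byte char (#6). Advance 4.
Byte at offset 19: 0xC7 = 11000111 → 2-byte char (#7). Advance 2.
Byte at offset 21: 0xE8 = 11101000 → 3-byte char (#8). Advance 3.
Byte at offset 24: 0xE2 = 11100010 → 3-byte char (#9). Advance 3.
Byte at offset 27: 0xE0 = 11100000 → 3-byte char (#10). Advance 3.
Reached end at offset 30 after 10 code points.

10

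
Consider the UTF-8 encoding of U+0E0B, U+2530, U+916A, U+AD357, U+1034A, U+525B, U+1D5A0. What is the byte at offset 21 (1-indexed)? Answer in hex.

0xF0

1-indexed offset 21 is 0-indexed offset 20.
U+0E0B → 3-byte form E0 B8 8B at offsets 0–2.
U+2530 → 3-byte form E2 94 B0 at offsets 3–5.
U+916A → 3-byte form E9 85 AA at offsets 6–8.
U+AD357 → 4-byte form F2 AD 8D 97 at offsets 9–12.
U+1034A → 4-byte form F0 90 8D 8A at offsets 13–16.
U+525B → 3-byte form E5 89 9B at offsets 17–19.
U+1D5A0 → 4-byte form F0 9D 96 A0 at offsets 20–23.
Offset 20 falls in char 7's range; it's byte 1 of F0 9D 96 A0 = 0xF0.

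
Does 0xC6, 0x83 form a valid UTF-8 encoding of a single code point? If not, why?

valid

Leading byte 0xC6 = 11000110 → 2-byte form.
Continuation bytes 0x83=10000011 all match 10xxxxxx.
Decoded value 0x183 is ≥ 0x80 (shortest form) and not a surrogate.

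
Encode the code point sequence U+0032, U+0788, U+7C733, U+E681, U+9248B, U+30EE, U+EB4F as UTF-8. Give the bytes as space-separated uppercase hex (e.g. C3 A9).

32 DE 88 F1 BC 9C B3 EE 9A 81 F2 92 92 8B E3 83 AE EE AD 8F

U+0032: 1-byte form → 32.
U+0788: 2-byte form → DE 88.
U+7C733: 4-byte form → F1 BC 9C B3.
U+E681: 3-byte form → EE 9A 81.
U+9248B: 4-byte form → F2 92 92 8B.
U+30EE: 3-byte form → E3 83 AE.
U+EB4F: 3-byte form → EE AD 8F.
Concatenated (20 bytes): 32 DE 88 F1 BC 9C B3 EE 9A 81 F2 92 92 8B E3 83 AE EE AD 8F.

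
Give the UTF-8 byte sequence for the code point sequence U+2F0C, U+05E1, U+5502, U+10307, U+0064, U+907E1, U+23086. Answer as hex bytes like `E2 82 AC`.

E2 BC 8C D7 A1 E5 94 82 F0 90 8C 87 64 F2 90 9F A1 F0 A3 82 86

U+2F0C: 3-byte form → E2 BC 8C.
U+05E1: 2-byte form → D7 A1.
U+5502: 3-byte form → E5 94 82.
U+10307: 4-byte form → F0 90 8C 87.
U+0064: 1-byte form → 64.
U+907E1: 4-byte form → F2 90 9F A1.
U+23086: 4-byte form → F0 A3 82 86.
Concatenated (21 bytes): E2 BC 8C D7 A1 E5 94 82 F0 90 8C 87 64 F2 90 9F A1 F0 A3 82 86.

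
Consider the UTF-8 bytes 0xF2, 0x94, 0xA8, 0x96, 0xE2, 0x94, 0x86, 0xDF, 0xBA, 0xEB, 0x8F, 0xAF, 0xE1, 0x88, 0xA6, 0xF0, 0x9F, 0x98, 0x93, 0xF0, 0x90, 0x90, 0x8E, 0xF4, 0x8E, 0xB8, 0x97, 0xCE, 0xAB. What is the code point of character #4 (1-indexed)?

U+B3EF

Offset 0: leading byte 0xF2 = 11110010 → 4-byte char #1 = F2 94 A8 96.
Offset 4: leading byte 0xE2 = 11100010 → 3-byte char #2 = E2 94 86.
Offset 7: leading byte 0xDF = 11011111 → 2-byte char #3 = DF BA.
Offset 9: leading byte 0xEB = 11101011 → 3-byte char #4 = EB 8F AF.
Leading byte 0xEB = 11101011 matches 1110xxxx → 3-byte sequence.
Byte 1: 0xEB = 11101011, payload 1011 (4 bits).
Byte 2: 0x8F = 10001111 (10xxxxxx ✓), payload 001111.
Byte 3: 0xAF = 10101111 (10xxxxxx ✓), payload 101111.
Concatenate: 1011001111101111 = 0xB3EF (16 bits → U+B3EF).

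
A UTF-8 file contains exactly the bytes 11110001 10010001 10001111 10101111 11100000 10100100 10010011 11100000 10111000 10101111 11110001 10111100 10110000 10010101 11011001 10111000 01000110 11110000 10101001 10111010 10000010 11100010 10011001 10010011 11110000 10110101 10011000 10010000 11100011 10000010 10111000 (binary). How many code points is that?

Byte at offset 0: 0xF1 = 11110001 → 4-byte char (#1). Advance 4.
Byte at offset 4: 0xE0 = 11100000 → 3-byte char (#2). Advance 3.
Byte at offset 7: 0xE0 = 11100000 → 3-byte char (#3). Advance 3.
Byte at offset 10: 0xF1 = 11110001 → 4-byte char (#4). Advance 4.
Byte at offset 14: 0xD9 = 11011001 → 2-byte char (#5). Advance 2.
Byte at offset 16: 0x46 = 01000110 → 1-byte char (#6). Advance 1.
Byte at offset 17: 0xF0 = 11110000 → 4-byte char (#7). Advance 4.
Byte at offset 21: 0xE2 = 11100010 → 3-byte char (#8). Advance 3.
Byte at offset 24: 0xF0 = 11110000 → 4-byte char (#9). Advance 4.
Byte at offset 28: 0xE3 = 11100011 → 3-byte char (#10). Advance 3.
Reached end at offset 31 after 10 code points.

10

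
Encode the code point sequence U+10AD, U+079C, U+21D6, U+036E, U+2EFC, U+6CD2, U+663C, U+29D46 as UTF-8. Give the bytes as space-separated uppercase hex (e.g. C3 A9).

E1 82 AD DE 9C E2 87 96 CD AE E2 BB BC E6 B3 92 E6 98 BC F0 A9 B5 86

U+10AD: 3-byte form → E1 82 AD.
U+079C: 2-byte form → DE 9C.
U+21D6: 3-byte form → E2 87 96.
U+036E: 2-byte form → CD AE.
U+2EFC: 3-byte form → E2 BB BC.
U+6CD2: 3-byte form → E6 B3 92.
U+663C: 3-byte form → E6 98 BC.
U+29D46: 4-byte form → F0 A9 B5 86.
Concatenated (23 bytes): E1 82 AD DE 9C E2 87 96 CD AE E2 BB BC E6 B3 92 E6 98 BC F0 A9 B5 86.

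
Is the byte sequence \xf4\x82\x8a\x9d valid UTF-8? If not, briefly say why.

valid

Leading byte 0xF4 = 11110100 → 4-byte form.
Continuation bytes 0x82=10000010, 0x8A=10001010, 0x9D=10011101 all match 10xxxxxx.
Decoded value 0x10229D is ≥ 0x10000 (shortest form) and not a surrogate.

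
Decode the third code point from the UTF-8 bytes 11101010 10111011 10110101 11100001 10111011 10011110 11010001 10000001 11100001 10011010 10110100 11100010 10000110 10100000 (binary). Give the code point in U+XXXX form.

Offset 0: leading byte 0xEA = 11101010 → 3-byte char #1 = EA BB B5.
Offset 3: leading byte 0xE1 = 11100001 → 3-byte char #2 = E1 BB 9E.
Offset 6: leading byte 0xD1 = 11010001 → 2-byte char #3 = D1 81.
Leading byte 0xD1 = 11010001 matches 110xxxxx → 2-byte sequence.
Byte 1: 0xD1 = 11010001, payload 10001 (5 bits).
Byte 2: 0x81 = 10000001 (10xxxxxx ✓), payload 000001.
Concatenate: 10001000001 = 0x441 (11 bits → U+0441).

U+0441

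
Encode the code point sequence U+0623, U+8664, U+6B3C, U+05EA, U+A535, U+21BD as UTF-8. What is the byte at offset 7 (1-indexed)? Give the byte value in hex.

1-indexed offset 7 is 0-indexed offset 6.
U+0623 → 2-byte form D8 A3 at offsets 0–1.
U+8664 → 3-byte form E8 99 A4 at offsets 2–4.
U+6B3C → 3-byte form E6 AC BC at offsets 5–7.
Offset 6 falls in char 3's range; it's byte 2 of E6 AC BC = 0xAC.

0xAC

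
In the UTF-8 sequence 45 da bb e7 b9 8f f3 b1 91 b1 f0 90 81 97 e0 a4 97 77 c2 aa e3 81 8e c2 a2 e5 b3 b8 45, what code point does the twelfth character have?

Offset 0: leading byte 0x45 = 01000101 → 1-byte char #1 = 45.
Offset 1: leading byte 0xDA = 11011010 → 2-byte char #2 = DA BB.
Offset 3: leading byte 0xE7 = 11100111 → 3-byte char #3 = E7 B9 8F.
Offset 6: leading byte 0xF3 = 11110011 → 4-byte char #4 = F3 B1 91 B1.
Offset 10: leading byte 0xF0 = 11110000 → 4-byte char #5 = F0 90 81 97.
Offset 14: leading byte 0xE0 = 11100000 → 3-byte char #6 = E0 A4 97.
Offset 17: leading byte 0x77 = 01110111 → 1-byte char #7 = 77.
Offset 18: leading byte 0xC2 = 11000010 → 2-byte char #8 = C2 AA.
Offset 20: leading byte 0xE3 = 11100011 → 3-byte char #9 = E3 81 8E.
Offset 23: leading byte 0xC2 = 11000010 → 2-byte char #10 = C2 A2.
Offset 25: leading byte 0xE5 = 11100101 → 3-byte char #11 = E5 B3 B8.
Offset 28: leading byte 0x45 = 01000101 → 1-byte char #12 = 45.
Leading byte 0x45 = 01000101 matches 0xxxxxxx → 1-byte sequence.
Byte 1: 0x45 = 01000101, payload 1000101 (7 bits).
Concatenate: 1000101 = 0x45 (7 bits → U+0045).

U+0045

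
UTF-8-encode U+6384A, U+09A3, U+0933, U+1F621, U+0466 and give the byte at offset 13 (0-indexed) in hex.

0xA1

U+6384A → 4-byte form F1 A3 A1 8A at offsets 0–3.
U+09A3 → 3-byte form E0 A6 A3 at offsets 4–6.
U+0933 → 3-byte form E0 A4 B3 at offsets 7–9.
U+1F621 → 4-byte form F0 9F 98 A1 at offsets 10–13.
Offset 13 falls in char 4's range; it's byte 4 of F0 9F 98 A1 = 0xA1.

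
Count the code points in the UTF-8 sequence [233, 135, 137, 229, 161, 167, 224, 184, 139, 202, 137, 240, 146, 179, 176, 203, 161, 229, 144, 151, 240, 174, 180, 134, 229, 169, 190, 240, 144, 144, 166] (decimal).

10

Byte at offset 0: 0xE9 = 11101001 → 3-byte char (#1). Advance 3.
Byte at offset 3: 0xE5 = 11100101 → 3-byte char (#2). Advance 3.
Byte at offset 6: 0xE0 = 11100000 → 3-byte char (#3). Advance 3.
Byte at offset 9: 0xCA = 11001010 → 2-byte char (#4). Advance 2.
Byte at offset 11: 0xF0 = 11110000 → 4-byte char (#5). Advance 4.
Byte at offset 15: 0xCB = 11001011 → 2-byte char (#6). Advance 2.
Byte at offset 17: 0xE5 = 11100101 → 3-byte char (#7). Advance 3.
Byte at offset 20: 0xF0 = 11110000 → 4-byte char (#8). Advance 4.
Byte at offset 24: 0xE5 = 11100101 → 3-byte char (#9). Advance 3.
Byte at offset 27: 0xF0 = 11110000 → 4-byte char (#10). Advance 4.
Reached end at offset 31 after 10 code points.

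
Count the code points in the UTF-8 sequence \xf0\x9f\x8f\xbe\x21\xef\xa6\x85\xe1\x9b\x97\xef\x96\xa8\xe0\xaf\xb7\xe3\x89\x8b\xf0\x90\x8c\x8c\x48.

Byte at offset 0: 0xF0 = 11110000 → 4-byte char (#1). Advance 4.
Byte at offset 4: 0x21 = 00100001 → 1-byte char (#2). Advance 1.
Byte at offset 5: 0xEF = 11101111 → 3-byte char (#3). Advance 3.
Byte at offset 8: 0xE1 = 11100001 → 3-byte char (#4). Advance 3.
Byte at offset 11: 0xEF = 11101111 → 3-byte char (#5). Advance 3.
Byte at offset 14: 0xE0 = 11100000 → 3-byte char (#6). Advance 3.
Byte at offset 17: 0xE3 = 11100011 → 3-byte char (#7). Advance 3.
Byte at offset 20: 0xF0 = 11110000 → 4-byte char (#8). Advance 4.
Byte at offset 24: 0x48 = 01001000 → 1-byte char (#9). Advance 1.
Reached end at offset 25 after 9 code points.

9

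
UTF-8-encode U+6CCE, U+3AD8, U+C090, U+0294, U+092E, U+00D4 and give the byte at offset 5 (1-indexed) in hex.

1-indexed offset 5 is 0-indexed offset 4.
U+6CCE → 3-byte form E6 B3 8E at offsets 0–2.
U+3AD8 → 3-byte form E3 AB 98 at offsets 3–5.
Offset 4 falls in char 2's range; it's byte 2 of E3 AB 98 = 0xAB.

0xAB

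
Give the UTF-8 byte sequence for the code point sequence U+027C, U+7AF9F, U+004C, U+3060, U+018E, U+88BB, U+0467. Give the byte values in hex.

C9 BC F1 BA BE 9F 4C E3 81 A0 C6 8E E8 A2 BB D1 A7

U+027C: 2-byte form → C9 BC.
U+7AF9F: 4-byte form → F1 BA BE 9F.
U+004C: 1-byte form → 4C.
U+3060: 3-byte form → E3 81 A0.
U+018E: 2-byte form → C6 8E.
U+88BB: 3-byte form → E8 A2 BB.
U+0467: 2-byte form → D1 A7.
Concatenated (17 bytes): C9 BC F1 BA BE 9F 4C E3 81 A0 C6 8E E8 A2 BB D1 A7.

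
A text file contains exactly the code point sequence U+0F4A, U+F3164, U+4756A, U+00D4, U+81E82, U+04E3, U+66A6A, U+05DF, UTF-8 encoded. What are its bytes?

U+0F4A: 3-byte form → E0 BD 8A.
U+F3164: 4-byte form → F3 B3 85 A4.
U+4756A: 4-byte form → F1 87 95 AA.
U+00D4: 2-byte form → C3 94.
U+81E82: 4-byte form → F2 81 BA 82.
U+04E3: 2-byte form → D3 A3.
U+66A6A: 4-byte form → F1 A6 A9 AA.
U+05DF: 2-byte form → D7 9F.
Concatenated (25 bytes): E0 BD 8A F3 B3 85 A4 F1 87 95 AA C3 94 F2 81 BA 82 D3 A3 F1 A6 A9 AA D7 9F.

E0 BD 8A F3 B3 85 A4 F1 87 95 AA C3 94 F2 81 BA 82 D3 A3 F1 A6 A9 AA D7 9F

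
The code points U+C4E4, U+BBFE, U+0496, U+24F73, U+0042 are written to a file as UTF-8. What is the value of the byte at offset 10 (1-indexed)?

0xA4

1-indexed offset 10 is 0-indexed offset 9.
U+C4E4 → 3-byte form EC 93 A4 at offsets 0–2.
U+BBFE → 3-byte form EB AF BE at offsets 3–5.
U+0496 → 2-byte form D2 96 at offsets 6–7.
U+24F73 → 4-byte form F0 A4 BD B3 at offsets 8–11.
Offset 9 falls in char 4's range; it's byte 2 of F0 A4 BD B3 = 0xA4.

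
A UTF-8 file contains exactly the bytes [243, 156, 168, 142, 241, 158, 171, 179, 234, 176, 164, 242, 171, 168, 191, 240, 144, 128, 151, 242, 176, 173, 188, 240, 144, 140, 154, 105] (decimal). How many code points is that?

Byte at offset 0: 0xF3 = 11110011 → 4-byte char (#1). Advance 4.
Byte at offset 4: 0xF1 = 11110001 → 4-byte char (#2). Advance 4.
Byte at offset 8: 0xEA = 11101010 → 3-byte char (#3). Advance 3.
Byte at offset 11: 0xF2 = 11110010 → 4-byte char (#4). Advance 4.
Byte at offset 15: 0xF0 = 11110000 → 4-byte char (#5). Advance 4.
Byte at offset 19: 0xF2 = 11110010 → 4-byte char (#6). Advance 4.
Byte at offset 23: 0xF0 = 11110000 → 4-byte char (#7). Advance 4.
Byte at offset 27: 0x69 = 01101001 → 1-byte char (#8). Advance 1.
Reached end at offset 28 after 8 code points.

8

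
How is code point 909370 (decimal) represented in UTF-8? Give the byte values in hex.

F3 9E 80 BA

U+DE03A = 0xDE03A = 909370 decimal. In range U+10000–U+10FFFF → 4-byte form: 11110xxx 10xxxxxx 10xxxxxx 10xxxxxx.
Binary (21 bits): 011011110000000111010.
Split 3+6+6+6: 011 | 011110 | 000000 | 111010.
Byte 1: 11110011 = 0xF3.
Byte 2: 10011110 = 0x9E.
Byte 3: 10000000 = 0x80.
Byte 4: 10111010 = 0xBA.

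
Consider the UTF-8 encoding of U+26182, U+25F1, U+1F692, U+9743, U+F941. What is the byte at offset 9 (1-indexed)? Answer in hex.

0x9F

1-indexed offset 9 is 0-indexed offset 8.
U+26182 → 4-byte form F0 A6 86 82 at offsets 0–3.
U+25F1 → 3-byte form E2 97 B1 at offsets 4–6.
U+1F692 → 4-byte form F0 9F 9A 92 at offsets 7–10.
Offset 8 falls in char 3's range; it's byte 2 of F0 9F 9A 92 = 0x9F.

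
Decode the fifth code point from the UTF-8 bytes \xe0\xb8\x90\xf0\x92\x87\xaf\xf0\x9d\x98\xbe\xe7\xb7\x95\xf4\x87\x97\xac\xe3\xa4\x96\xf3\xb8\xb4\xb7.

U+1075EC

Offset 0: leading byte 0xE0 = 11100000 → 3-byte char #1 = E0 B8 90.
Offset 3: leading byte 0xF0 = 11110000 → 4-byte char #2 = F0 92 87 AF.
Offset 7: leading byte 0xF0 = 11110000 → 4-byte char #3 = F0 9D 98 BE.
Offset 11: leading byte 0xE7 = 11100111 → 3-byte char #4 = E7 B7 95.
Offset 14: leading byte 0xF4 = 11110100 → 4-byte char #5 = F4 87 97 AC.
Leading byte 0xF4 = 11110100 matches 11110xxx → 4-byte sequence.
Byte 1: 0xF4 = 11110100, payload 100 (3 bits).
Byte 2: 0x87 = 10000111 (10xxxxxx ✓), payload 000111.
Byte 3: 0x97 = 10010111 (10xxxxxx ✓), payload 010111.
Byte 4: 0xAC = 10101100 (10xxxxxx ✓), payload 101100.
Concatenate: 100000111010111101100 = 0x1075EC (21 bits → U+1075EC).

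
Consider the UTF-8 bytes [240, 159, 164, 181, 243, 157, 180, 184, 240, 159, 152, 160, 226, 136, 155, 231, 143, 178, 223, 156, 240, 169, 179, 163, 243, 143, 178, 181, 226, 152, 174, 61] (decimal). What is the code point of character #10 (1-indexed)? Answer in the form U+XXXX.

U+003D

Offset 0: leading byte 0xF0 = 11110000 → 4-byte char #1 = F0 9F A4 B5.
Offset 4: leading byte 0xF3 = 11110011 → 4-byte char #2 = F3 9D B4 B8.
Offset 8: leading byte 0xF0 = 11110000 → 4-byte char #3 = F0 9F 98 A0.
Offset 12: leading byte 0xE2 = 11100010 → 3-byte char #4 = E2 88 9B.
Offset 15: leading byte 0xE7 = 11100111 → 3-byte char #5 = E7 8F B2.
Offset 18: leading byte 0xDF = 11011111 → 2-byte char #6 = DF 9C.
Offset 20: leading byte 0xF0 = 11110000 → 4-byte char #7 = F0 A9 B3 A3.
Offset 24: leading byte 0xF3 = 11110011 → 4-byte char #8 = F3 8F B2 B5.
Offset 28: leading byte 0xE2 = 11100010 → 3-byte char #9 = E2 98 AE.
Offset 31: leading byte 0x3D = 00111101 → 1-byte char #10 = 3D.
Leading byte 0x3D = 00111101 matches 0xxxxxxx → 1-byte sequence.
Byte 1: 0x3D = 00111101, payload 0111101 (7 bits).
Concatenate: 0111101 = 0x3D (7 bits → U+003D).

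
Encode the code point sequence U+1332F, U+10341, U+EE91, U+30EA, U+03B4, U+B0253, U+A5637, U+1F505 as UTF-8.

U+1332F: 4-byte form → F0 93 8C AF.
U+10341: 4-byte form → F0 90 8D 81.
U+EE91: 3-byte form → EE BA 91.
U+30EA: 3-byte form → E3 83 AA.
U+03B4: 2-byte form → CE B4.
U+B0253: 4-byte form → F2 B0 89 93.
U+A5637: 4-byte form → F2 A5 98 B7.
U+1F505: 4-byte form → F0 9F 94 85.
Concatenated (28 bytes): F0 93 8C AF F0 90 8D 81 EE BA 91 E3 83 AA CE B4 F2 B0 89 93 F2 A5 98 B7 F0 9F 94 85.

F0 93 8C AF F0 90 8D 81 EE BA 91 E3 83 AA CE B4 F2 B0 89 93 F2 A5 98 B7 F0 9F 94 85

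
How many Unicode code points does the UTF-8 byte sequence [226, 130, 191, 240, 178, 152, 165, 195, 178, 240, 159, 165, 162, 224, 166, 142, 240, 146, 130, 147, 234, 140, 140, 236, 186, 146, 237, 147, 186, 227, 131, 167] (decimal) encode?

Byte at offset 0: 0xE2 = 11100010 → 3-byte char (#1). Advance 3.
Byte at offset 3: 0xF0 = 11110000 → 4-byte char (#2). Advance 4.
Byte at offset 7: 0xC3 = 11000011 → 2-byte char (#3). Advance 2.
Byte at offset 9: 0xF0 = 11110000 → 4-byte char (#4). Advance 4.
Byte at offset 13: 0xE0 = 11100000 → 3-byte char (#5). Advance 3.
Byte at offset 16: 0xF0 = 11110000 → 4-byte char (#6). Advance 4.
Byte at offset 20: 0xEA = 11101010 → 3-byte char (#7). Advance 3.
Byte at offset 23: 0xEC = 11101100 → 3-byte char (#8). Advance 3.
Byte at offset 26: 0xED = 11101101 → 3-byte char (#9). Advance 3.
Byte at offset 29: 0xE3 = 11100011 → 3-byte char (#10). Advance 3.
Reached end at offset 32 after 10 code points.

10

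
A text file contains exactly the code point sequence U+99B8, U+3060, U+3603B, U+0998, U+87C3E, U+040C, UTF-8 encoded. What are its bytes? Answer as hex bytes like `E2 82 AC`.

U+99B8: 3-byte form → E9 A6 B8.
U+3060: 3-byte form → E3 81 A0.
U+3603B: 4-byte form → F0 B6 80 BB.
U+0998: 3-byte form → E0 A6 98.
U+87C3E: 4-byte form → F2 87 B0 BE.
U+040C: 2-byte form → D0 8C.
Concatenated (19 bytes): E9 A6 B8 E3 81 A0 F0 B6 80 BB E0 A6 98 F2 87 B0 BE D0 8C.

E9 A6 B8 E3 81 A0 F0 B6 80 BB E0 A6 98 F2 87 B0 BE D0 8C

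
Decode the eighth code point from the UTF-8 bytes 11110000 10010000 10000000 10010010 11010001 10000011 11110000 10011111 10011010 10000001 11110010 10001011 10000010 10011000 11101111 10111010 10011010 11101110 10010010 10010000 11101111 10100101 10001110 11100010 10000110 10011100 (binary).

U+219C

Offset 0: leading byte 0xF0 = 11110000 → 4-byte char #1 = F0 90 80 92.
Offset 4: leading byte 0xD1 = 11010001 → 2-byte char #2 = D1 83.
Offset 6: leading byte 0xF0 = 11110000 → 4-byte char #3 = F0 9F 9A 81.
Offset 10: leading byte 0xF2 = 11110010 → 4-byte char #4 = F2 8B 82 98.
Offset 14: leading byte 0xEF = 11101111 → 3-byte char #5 = EF BA 9A.
Offset 17: leading byte 0xEE = 11101110 → 3-byte char #6 = EE 92 90.
Offset 20: leading byte 0xEF = 11101111 → 3-byte char #7 = EF A5 8E.
Offset 23: leading byte 0xE2 = 11100010 → 3-byte char #8 = E2 86 9C.
Leading byte 0xE2 = 11100010 matches 1110xxxx → 3-byte sequence.
Byte 1: 0xE2 = 11100010, payload 0010 (4 bits).
Byte 2: 0x86 = 10000110 (10xxxxxx ✓), payload 000110.
Byte 3: 0x9C = 10011100 (10xxxxxx ✓), payload 011100.
Concatenate: 0010000110011100 = 0x219C (16 bits → U+219C).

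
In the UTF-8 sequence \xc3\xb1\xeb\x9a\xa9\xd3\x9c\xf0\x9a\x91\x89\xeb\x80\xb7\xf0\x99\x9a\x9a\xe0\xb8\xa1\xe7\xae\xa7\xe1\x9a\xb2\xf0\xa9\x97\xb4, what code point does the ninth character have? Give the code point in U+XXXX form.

Offset 0: leading byte 0xC3 = 11000011 → 2-byte char #1 = C3 B1.
Offset 2: leading byte 0xEB = 11101011 → 3-byte char #2 = EB 9A A9.
Offset 5: leading byte 0xD3 = 11010011 → 2-byte char #3 = D3 9C.
Offset 7: leading byte 0xF0 = 11110000 → 4-byte char #4 = F0 9A 91 89.
Offset 11: leading byte 0xEB = 11101011 → 3-byte char #5 = EB 80 B7.
Offset 14: leading byte 0xF0 = 11110000 → 4-byte char #6 = F0 99 9A 9A.
Offset 18: leading byte 0xE0 = 11100000 → 3-byte char #7 = E0 B8 A1.
Offset 21: leading byte 0xE7 = 11100111 → 3-byte char #8 = E7 AE A7.
Offset 24: leading byte 0xE1 = 11100001 → 3-byte char #9 = E1 9A B2.
Leading byte 0xE1 = 11100001 matches 1110xxxx → 3-byte sequence.
Byte 1: 0xE1 = 11100001, payload 0001 (4 bits).
Byte 2: 0x9A = 10011010 (10xxxxxx ✓), payload 011010.
Byte 3: 0xB2 = 10110010 (10xxxxxx ✓), payload 110010.
Concatenate: 0001011010110010 = 0x16B2 (16 bits → U+16B2).

U+16B2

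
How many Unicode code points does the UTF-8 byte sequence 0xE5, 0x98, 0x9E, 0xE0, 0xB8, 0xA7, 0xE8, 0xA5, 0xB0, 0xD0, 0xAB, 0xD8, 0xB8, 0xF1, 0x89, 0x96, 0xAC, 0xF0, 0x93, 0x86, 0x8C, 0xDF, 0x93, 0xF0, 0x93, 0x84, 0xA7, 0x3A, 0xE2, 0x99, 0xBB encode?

11

Byte at offset 0: 0xE5 = 11100101 → 3-byte char (#1). Advance 3.
Byte at offset 3: 0xE0 = 11100000 → 3-byte char (#2). Advance 3.
Byte at offset 6: 0xE8 = 11101000 → 3-byte char (#3). Advance 3.
Byte at offset 9: 0xD0 = 11010000 → 2-byte char (#4). Advance 2.
Byte at offset 11: 0xD8 = 11011000 → 2-byte char (#5). Advance 2.
Byte at offset 13: 0xF1 = 11110001 → 4-byte char (#6). Advance 4.
Byte at offset 17: 0xF0 = 11110000 → 4-byte char (#7). Advance 4.
Byte at offset 21: 0xDF = 11011111 → 2-byte char (#8). Advance 2.
Byte at offset 23: 0xF0 = 11110000 → 4-byte char (#9). Advance 4.
Byte at offset 27: 0x3A = 00111010 → 1-byte char (#10). Advance 1.
Byte at offset 28: 0xE2 = 11100010 → 3-byte char (#11). Advance 3.
Reached end at offset 31 after 11 code points.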